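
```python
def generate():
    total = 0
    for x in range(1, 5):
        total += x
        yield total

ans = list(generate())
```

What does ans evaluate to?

Step 1: Generator accumulates running sum:
  x=1: total = 1, yield 1
  x=2: total = 3, yield 3
  x=3: total = 6, yield 6
  x=4: total = 10, yield 10
Therefore ans = [1, 3, 6, 10].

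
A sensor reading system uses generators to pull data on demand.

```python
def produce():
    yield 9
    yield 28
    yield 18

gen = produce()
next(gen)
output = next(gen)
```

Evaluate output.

Step 1: produce() creates a generator.
Step 2: next(gen) yields 9 (consumed and discarded).
Step 3: next(gen) yields 28, assigned to output.
Therefore output = 28.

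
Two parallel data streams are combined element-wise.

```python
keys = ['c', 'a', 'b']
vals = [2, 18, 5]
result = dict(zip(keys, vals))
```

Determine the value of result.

Step 1: zip pairs keys with values:
  'c' -> 2
  'a' -> 18
  'b' -> 5
Therefore result = {'c': 2, 'a': 18, 'b': 5}.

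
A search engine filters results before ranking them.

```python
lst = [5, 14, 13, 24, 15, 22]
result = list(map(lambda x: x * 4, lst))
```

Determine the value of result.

Step 1: Apply lambda x: x * 4 to each element:
  5 -> 20
  14 -> 56
  13 -> 52
  24 -> 96
  15 -> 60
  22 -> 88
Therefore result = [20, 56, 52, 96, 60, 88].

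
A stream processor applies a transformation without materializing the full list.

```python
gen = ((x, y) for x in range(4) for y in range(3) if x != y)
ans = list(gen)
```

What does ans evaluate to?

Step 1: Nested generator over range(4) x range(3) where x != y:
  (0, 0): excluded (x == y)
  (0, 1): included
  (0, 2): included
  (1, 0): included
  (1, 1): excluded (x == y)
  (1, 2): included
  (2, 0): included
  (2, 1): included
  (2, 2): excluded (x == y)
  (3, 0): included
  (3, 1): included
  (3, 2): included
Therefore ans = [(0, 1), (0, 2), (1, 0), (1, 2), (2, 0), (2, 1), (3, 0), (3, 1), (3, 2)].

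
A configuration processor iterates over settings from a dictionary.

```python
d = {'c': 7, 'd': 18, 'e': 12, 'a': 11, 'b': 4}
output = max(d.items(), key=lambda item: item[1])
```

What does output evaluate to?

Step 1: Find item with maximum value:
  ('c', 7)
  ('d', 18)
  ('e', 12)
  ('a', 11)
  ('b', 4)
Step 2: Maximum value is 18 at key 'd'.
Therefore output = ('d', 18).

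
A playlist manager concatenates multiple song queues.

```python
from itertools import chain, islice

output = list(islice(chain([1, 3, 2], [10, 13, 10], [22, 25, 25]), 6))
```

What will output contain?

Step 1: chain([1, 3, 2], [10, 13, 10], [22, 25, 25]) = [1, 3, 2, 10, 13, 10, 22, 25, 25].
Step 2: islice takes first 6 elements: [1, 3, 2, 10, 13, 10].
Therefore output = [1, 3, 2, 10, 13, 10].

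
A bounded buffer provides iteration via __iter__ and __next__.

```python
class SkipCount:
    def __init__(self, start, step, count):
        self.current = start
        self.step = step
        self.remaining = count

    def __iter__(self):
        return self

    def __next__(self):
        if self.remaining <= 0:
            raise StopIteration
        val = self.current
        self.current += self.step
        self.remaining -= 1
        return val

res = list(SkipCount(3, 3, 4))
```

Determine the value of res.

Step 1: SkipCount starts at 3, increments by 3, for 4 steps:
  Yield 3, then current += 3
  Yield 6, then current += 3
  Yield 9, then current += 3
  Yield 12, then current += 3
Therefore res = [3, 6, 9, 12].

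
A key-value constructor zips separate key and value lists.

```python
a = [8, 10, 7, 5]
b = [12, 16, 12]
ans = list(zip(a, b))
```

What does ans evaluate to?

Step 1: zip stops at shortest (len(a)=4, len(b)=3):
  Index 0: (8, 12)
  Index 1: (10, 16)
  Index 2: (7, 12)
Step 2: Last element of a (5) has no pair, dropped.
Therefore ans = [(8, 12), (10, 16), (7, 12)].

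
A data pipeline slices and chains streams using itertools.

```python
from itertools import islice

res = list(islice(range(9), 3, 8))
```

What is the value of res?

Step 1: islice(range(9), 3, 8) takes elements at indices [3, 8).
Step 2: Elements: [3, 4, 5, 6, 7].
Therefore res = [3, 4, 5, 6, 7].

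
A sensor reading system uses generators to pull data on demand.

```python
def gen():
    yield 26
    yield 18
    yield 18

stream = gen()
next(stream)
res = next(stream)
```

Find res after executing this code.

Step 1: gen() creates a generator.
Step 2: next(stream) yields 26 (consumed and discarded).
Step 3: next(stream) yields 18, assigned to res.
Therefore res = 18.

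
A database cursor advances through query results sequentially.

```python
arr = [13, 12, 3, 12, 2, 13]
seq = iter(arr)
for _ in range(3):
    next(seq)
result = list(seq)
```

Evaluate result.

Step 1: Create iterator over [13, 12, 3, 12, 2, 13].
Step 2: Advance 3 positions (consuming [13, 12, 3]).
Step 3: list() collects remaining elements: [12, 2, 13].
Therefore result = [12, 2, 13].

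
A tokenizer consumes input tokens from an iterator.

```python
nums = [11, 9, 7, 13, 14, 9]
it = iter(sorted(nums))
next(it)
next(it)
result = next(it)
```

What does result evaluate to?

Step 1: sorted([11, 9, 7, 13, 14, 9]) = [7, 9, 9, 11, 13, 14].
Step 2: Create iterator and skip 2 elements.
Step 3: next() returns 9.
Therefore result = 9.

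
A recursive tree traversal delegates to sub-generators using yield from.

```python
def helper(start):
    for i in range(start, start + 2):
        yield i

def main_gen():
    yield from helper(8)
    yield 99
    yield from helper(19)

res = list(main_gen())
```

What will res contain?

Step 1: main_gen() delegates to helper(8):
  yield 8
  yield 9
Step 2: yield 99
Step 3: Delegates to helper(19):
  yield 19
  yield 20
Therefore res = [8, 9, 99, 19, 20].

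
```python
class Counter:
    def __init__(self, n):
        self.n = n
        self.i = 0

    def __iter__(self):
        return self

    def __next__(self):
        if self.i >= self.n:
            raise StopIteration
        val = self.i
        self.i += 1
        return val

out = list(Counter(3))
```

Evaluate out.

Step 1: Counter(3) creates an iterator counting 0 to 2.
Step 2: list() consumes all values: [0, 1, 2].
Therefore out = [0, 1, 2].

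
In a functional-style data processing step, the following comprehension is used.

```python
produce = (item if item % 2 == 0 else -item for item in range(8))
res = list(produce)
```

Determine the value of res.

Step 1: For each item in range(8), yield item if even, else -item:
  item=0: even, yield 0
  item=1: odd, yield -1
  item=2: even, yield 2
  item=3: odd, yield -3
  item=4: even, yield 4
  item=5: odd, yield -5
  item=6: even, yield 6
  item=7: odd, yield -7
Therefore res = [0, -1, 2, -3, 4, -5, 6, -7].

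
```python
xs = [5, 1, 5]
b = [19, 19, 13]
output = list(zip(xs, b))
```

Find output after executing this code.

Step 1: zip pairs elements at same index:
  Index 0: (5, 19)
  Index 1: (1, 19)
  Index 2: (5, 13)
Therefore output = [(5, 19), (1, 19), (5, 13)].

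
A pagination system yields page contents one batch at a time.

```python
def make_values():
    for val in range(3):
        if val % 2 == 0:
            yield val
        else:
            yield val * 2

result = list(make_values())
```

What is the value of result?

Step 1: For each val in range(3), yield val if even, else val*2:
  val=0 (even): yield 0
  val=1 (odd): yield 1*2 = 2
  val=2 (even): yield 2
Therefore result = [0, 2, 2].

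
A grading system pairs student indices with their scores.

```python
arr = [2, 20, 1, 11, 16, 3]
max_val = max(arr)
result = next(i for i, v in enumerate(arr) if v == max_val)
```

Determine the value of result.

Step 1: max([2, 20, 1, 11, 16, 3]) = 20.
Step 2: Find first index where value == 20:
  Index 0: 2 != 20
  Index 1: 20 == 20, found!
Therefore result = 1.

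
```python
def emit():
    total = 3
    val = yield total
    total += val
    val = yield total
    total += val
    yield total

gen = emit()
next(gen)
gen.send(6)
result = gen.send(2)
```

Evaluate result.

Step 1: next() -> yield total=3.
Step 2: send(6) -> val=6, total = 3+6 = 9, yield 9.
Step 3: send(2) -> val=2, total = 9+2 = 11, yield 11.
Therefore result = 11.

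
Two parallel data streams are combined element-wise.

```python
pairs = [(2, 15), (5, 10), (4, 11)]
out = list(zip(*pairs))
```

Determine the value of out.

Step 1: zip(*pairs) transposes: unzips [(2, 15), (5, 10), (4, 11)] into separate sequences.
Step 2: First elements: (2, 5, 4), second elements: (15, 10, 11).
Therefore out = [(2, 5, 4), (15, 10, 11)].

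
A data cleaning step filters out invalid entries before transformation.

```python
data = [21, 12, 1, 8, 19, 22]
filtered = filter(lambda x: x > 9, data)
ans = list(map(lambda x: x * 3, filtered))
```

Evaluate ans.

Step 1: Filter data for elements > 9:
  21: kept
  12: kept
  1: removed
  8: removed
  19: kept
  22: kept
Step 2: Map x * 3 on filtered [21, 12, 19, 22]:
  21 -> 63
  12 -> 36
  19 -> 57
  22 -> 66
Therefore ans = [63, 36, 57, 66].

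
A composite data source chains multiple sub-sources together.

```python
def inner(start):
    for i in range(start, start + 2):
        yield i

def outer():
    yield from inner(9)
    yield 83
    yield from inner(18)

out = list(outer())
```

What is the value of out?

Step 1: outer() delegates to inner(9):
  yield 9
  yield 10
Step 2: yield 83
Step 3: Delegates to inner(18):
  yield 18
  yield 19
Therefore out = [9, 10, 83, 18, 19].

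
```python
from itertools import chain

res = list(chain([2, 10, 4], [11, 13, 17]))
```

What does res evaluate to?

Step 1: chain() concatenates iterables: [2, 10, 4] + [11, 13, 17].
Therefore res = [2, 10, 4, 11, 13, 17].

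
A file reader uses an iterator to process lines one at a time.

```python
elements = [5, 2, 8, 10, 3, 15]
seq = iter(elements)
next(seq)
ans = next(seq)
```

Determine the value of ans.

Step 1: Create iterator over [5, 2, 8, 10, 3, 15].
Step 2: next() consumes 5.
Step 3: next() returns 2.
Therefore ans = 2.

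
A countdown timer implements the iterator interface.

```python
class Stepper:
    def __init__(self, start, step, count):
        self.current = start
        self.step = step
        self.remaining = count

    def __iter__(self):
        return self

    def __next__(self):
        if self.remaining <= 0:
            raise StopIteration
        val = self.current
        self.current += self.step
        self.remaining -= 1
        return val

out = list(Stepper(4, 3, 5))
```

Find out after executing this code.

Step 1: Stepper starts at 4, increments by 3, for 5 steps:
  Yield 4, then current += 3
  Yield 7, then current += 3
  Yield 10, then current += 3
  Yield 13, then current += 3
  Yield 16, then current += 3
Therefore out = [4, 7, 10, 13, 16].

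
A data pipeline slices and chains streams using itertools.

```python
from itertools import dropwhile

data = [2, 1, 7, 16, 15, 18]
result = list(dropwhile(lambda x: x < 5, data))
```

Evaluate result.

Step 1: dropwhile drops elements while < 5:
  2 < 5: dropped
  1 < 5: dropped
  7: kept (dropping stopped)
Step 2: Remaining elements kept regardless of condition.
Therefore result = [7, 16, 15, 18].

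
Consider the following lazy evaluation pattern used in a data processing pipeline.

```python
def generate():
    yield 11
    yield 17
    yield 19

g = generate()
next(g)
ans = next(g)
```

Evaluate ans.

Step 1: generate() creates a generator.
Step 2: next(g) yields 11 (consumed and discarded).
Step 3: next(g) yields 17, assigned to ans.
Therefore ans = 17.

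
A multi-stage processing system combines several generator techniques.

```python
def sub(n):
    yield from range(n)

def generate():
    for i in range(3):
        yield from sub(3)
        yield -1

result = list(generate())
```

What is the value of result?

Step 1: For each i in range(3):
  i=0: yield from sub(3) -> [0, 1, 2], then yield -1
  i=1: yield from sub(3) -> [0, 1, 2], then yield -1
  i=2: yield from sub(3) -> [0, 1, 2], then yield -1
Therefore result = [0, 1, 2, -1, 0, 1, 2, -1, 0, 1, 2, -1].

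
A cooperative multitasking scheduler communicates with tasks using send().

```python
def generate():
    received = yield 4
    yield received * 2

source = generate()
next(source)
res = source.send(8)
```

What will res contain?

Step 1: next(source) advances to first yield, producing 4.
Step 2: send(8) resumes, received = 8.
Step 3: yield received * 2 = 8 * 2 = 16.
Therefore res = 16.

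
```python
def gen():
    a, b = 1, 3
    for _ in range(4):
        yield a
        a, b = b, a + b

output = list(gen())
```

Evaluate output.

Step 1: Fibonacci-like sequence starting with a=1, b=3:
  Iteration 1: yield a=1, then a,b = 3,4
  Iteration 2: yield a=3, then a,b = 4,7
  Iteration 3: yield a=4, then a,b = 7,11
  Iteration 4: yield a=7, then a,b = 11,18
Therefore output = [1, 3, 4, 7].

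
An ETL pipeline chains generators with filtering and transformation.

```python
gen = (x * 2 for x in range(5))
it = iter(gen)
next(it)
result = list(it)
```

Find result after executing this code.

Step 1: Generator produces [0, 2, 4, 6, 8].
Step 2: next(it) consumes first element (0).
Step 3: list(it) collects remaining: [2, 4, 6, 8].
Therefore result = [2, 4, 6, 8].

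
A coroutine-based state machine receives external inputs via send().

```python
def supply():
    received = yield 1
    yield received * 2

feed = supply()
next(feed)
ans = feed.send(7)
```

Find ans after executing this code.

Step 1: next(feed) advances to first yield, producing 1.
Step 2: send(7) resumes, received = 7.
Step 3: yield received * 2 = 7 * 2 = 14.
Therefore ans = 14.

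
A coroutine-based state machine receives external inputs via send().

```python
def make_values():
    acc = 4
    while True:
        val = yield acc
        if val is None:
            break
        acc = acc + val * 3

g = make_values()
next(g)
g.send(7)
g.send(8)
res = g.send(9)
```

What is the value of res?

Step 1: next() -> yield acc=4.
Step 2: send(7) -> val=7, acc = 4 + 7*3 = 25, yield 25.
Step 3: send(8) -> val=8, acc = 25 + 8*3 = 49, yield 49.
Step 4: send(9) -> val=9, acc = 49 + 9*3 = 76, yield 76.
Therefore res = 76.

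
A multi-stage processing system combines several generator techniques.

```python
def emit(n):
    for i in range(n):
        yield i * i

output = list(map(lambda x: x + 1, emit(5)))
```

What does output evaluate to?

Step 1: emit(5) yields squares: [0, 1, 4, 9, 16].
Step 2: map adds 1 to each: [1, 2, 5, 10, 17].
Therefore output = [1, 2, 5, 10, 17].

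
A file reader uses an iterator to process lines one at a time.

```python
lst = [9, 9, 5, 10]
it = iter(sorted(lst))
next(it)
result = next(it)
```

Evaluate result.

Step 1: sorted([9, 9, 5, 10]) = [5, 9, 9, 10].
Step 2: Create iterator and skip 1 elements.
Step 3: next() returns 9.
Therefore result = 9.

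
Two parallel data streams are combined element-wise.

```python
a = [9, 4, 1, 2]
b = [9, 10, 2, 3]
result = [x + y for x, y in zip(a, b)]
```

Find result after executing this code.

Step 1: Add corresponding elements:
  9 + 9 = 18
  4 + 10 = 14
  1 + 2 = 3
  2 + 3 = 5
Therefore result = [18, 14, 3, 5].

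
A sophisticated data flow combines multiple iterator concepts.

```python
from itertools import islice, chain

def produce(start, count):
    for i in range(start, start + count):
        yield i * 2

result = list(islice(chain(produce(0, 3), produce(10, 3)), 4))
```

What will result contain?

Step 1: produce(0, 3) yields [0, 2, 4].
Step 2: produce(10, 3) yields [20, 22, 24].
Step 3: chain concatenates: [0, 2, 4, 20, 22, 24].
Step 4: islice takes first 4: [0, 2, 4, 20].
Therefore result = [0, 2, 4, 20].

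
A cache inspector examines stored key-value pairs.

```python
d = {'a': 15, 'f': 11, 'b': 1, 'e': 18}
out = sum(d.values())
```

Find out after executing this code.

Step 1: d.values() = [15, 11, 1, 18].
Step 2: sum = 45.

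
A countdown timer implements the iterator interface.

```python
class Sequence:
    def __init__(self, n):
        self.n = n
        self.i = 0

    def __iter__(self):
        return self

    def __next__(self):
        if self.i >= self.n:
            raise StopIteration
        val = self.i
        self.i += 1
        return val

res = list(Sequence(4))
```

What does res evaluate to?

Step 1: Sequence(4) creates an iterator counting 0 to 3.
Step 2: list() consumes all values: [0, 1, 2, 3].
Therefore res = [0, 1, 2, 3].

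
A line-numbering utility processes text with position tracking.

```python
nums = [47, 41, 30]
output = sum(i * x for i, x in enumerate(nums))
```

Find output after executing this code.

Step 1: Compute i * x for each (i, x) in enumerate([47, 41, 30]):
  i=0, x=47: 0*47 = 0
  i=1, x=41: 1*41 = 41
  i=2, x=30: 2*30 = 60
Step 2: sum = 0 + 41 + 60 = 101.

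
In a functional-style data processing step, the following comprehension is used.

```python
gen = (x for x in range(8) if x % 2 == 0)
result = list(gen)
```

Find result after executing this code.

Step 1: Filter range(8) keeping only even values:
  x=0: even, included
  x=1: odd, excluded
  x=2: even, included
  x=3: odd, excluded
  x=4: even, included
  x=5: odd, excluded
  x=6: even, included
  x=7: odd, excluded
Therefore result = [0, 2, 4, 6].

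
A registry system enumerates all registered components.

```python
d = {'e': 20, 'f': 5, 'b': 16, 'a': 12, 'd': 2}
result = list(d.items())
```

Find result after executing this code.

Step 1: d.items() returns (key, value) pairs in insertion order.
Therefore result = [('e', 20), ('f', 5), ('b', 16), ('a', 12), ('d', 2)].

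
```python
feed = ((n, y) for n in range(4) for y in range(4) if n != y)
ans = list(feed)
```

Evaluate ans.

Step 1: Nested generator over range(4) x range(4) where n != y:
  (0, 0): excluded (n == y)
  (0, 1): included
  (0, 2): included
  (0, 3): included
  (1, 0): included
  (1, 1): excluded (n == y)
  (1, 2): included
  (1, 3): included
  (2, 0): included
  (2, 1): included
  (2, 2): excluded (n == y)
  (2, 3): included
  (3, 0): included
  (3, 1): included
  (3, 2): included
  (3, 3): excluded (n == y)
Therefore ans = [(0, 1), (0, 2), (0, 3), (1, 0), (1, 2), (1, 3), (2, 0), (2, 1), (2, 3), (3, 0), (3, 1), (3, 2)].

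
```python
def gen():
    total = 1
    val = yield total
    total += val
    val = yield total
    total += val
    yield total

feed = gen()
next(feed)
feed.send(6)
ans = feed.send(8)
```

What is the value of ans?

Step 1: next() -> yield total=1.
Step 2: send(6) -> val=6, total = 1+6 = 7, yield 7.
Step 3: send(8) -> val=8, total = 7+8 = 15, yield 15.
Therefore ans = 15.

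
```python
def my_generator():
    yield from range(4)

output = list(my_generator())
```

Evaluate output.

Step 1: yield from delegates to the iterable, yielding each element.
Step 2: Collected values: [0, 1, 2, 3].
Therefore output = [0, 1, 2, 3].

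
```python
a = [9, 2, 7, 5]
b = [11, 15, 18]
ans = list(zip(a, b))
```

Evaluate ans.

Step 1: zip stops at shortest (len(a)=4, len(b)=3):
  Index 0: (9, 11)
  Index 1: (2, 15)
  Index 2: (7, 18)
Step 2: Last element of a (5) has no pair, dropped.
Therefore ans = [(9, 11), (2, 15), (7, 18)].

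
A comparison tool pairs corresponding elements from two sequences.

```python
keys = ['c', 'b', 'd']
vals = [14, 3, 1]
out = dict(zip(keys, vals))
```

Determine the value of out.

Step 1: zip pairs keys with values:
  'c' -> 14
  'b' -> 3
  'd' -> 1
Therefore out = {'c': 14, 'b': 3, 'd': 1}.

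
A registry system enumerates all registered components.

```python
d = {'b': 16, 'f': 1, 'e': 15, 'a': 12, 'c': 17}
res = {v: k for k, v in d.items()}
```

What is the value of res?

Step 1: Invert dict (swap keys and values):
  'b': 16 -> 16: 'b'
  'f': 1 -> 1: 'f'
  'e': 15 -> 15: 'e'
  'a': 12 -> 12: 'a'
  'c': 17 -> 17: 'c'
Therefore res = {16: 'b', 1: 'f', 15: 'e', 12: 'a', 17: 'c'}.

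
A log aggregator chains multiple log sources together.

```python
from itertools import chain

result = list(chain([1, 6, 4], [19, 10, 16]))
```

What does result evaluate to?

Step 1: chain() concatenates iterables: [1, 6, 4] + [19, 10, 16].
Therefore result = [1, 6, 4, 19, 10, 16].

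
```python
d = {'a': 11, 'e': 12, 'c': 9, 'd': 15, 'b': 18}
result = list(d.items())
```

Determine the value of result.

Step 1: d.items() returns (key, value) pairs in insertion order.
Therefore result = [('a', 11), ('e', 12), ('c', 9), ('d', 15), ('b', 18)].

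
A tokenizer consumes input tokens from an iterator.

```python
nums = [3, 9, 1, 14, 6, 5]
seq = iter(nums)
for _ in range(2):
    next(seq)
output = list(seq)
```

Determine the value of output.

Step 1: Create iterator over [3, 9, 1, 14, 6, 5].
Step 2: Advance 2 positions (consuming [3, 9]).
Step 3: list() collects remaining elements: [1, 14, 6, 5].
Therefore output = [1, 14, 6, 5].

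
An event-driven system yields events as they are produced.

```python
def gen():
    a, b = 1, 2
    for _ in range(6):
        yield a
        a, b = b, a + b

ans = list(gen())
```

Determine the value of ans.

Step 1: Fibonacci-like sequence starting with a=1, b=2:
  Iteration 1: yield a=1, then a,b = 2,3
  Iteration 2: yield a=2, then a,b = 3,5
  Iteration 3: yield a=3, then a,b = 5,8
  Iteration 4: yield a=5, then a,b = 8,13
  Iteration 5: yield a=8, then a,b = 13,21
  Iteration 6: yield a=13, then a,b = 21,34
Therefore ans = [1, 2, 3, 5, 8, 13].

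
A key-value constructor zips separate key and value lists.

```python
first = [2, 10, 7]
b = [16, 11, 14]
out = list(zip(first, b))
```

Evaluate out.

Step 1: zip pairs elements at same index:
  Index 0: (2, 16)
  Index 1: (10, 11)
  Index 2: (7, 14)
Therefore out = [(2, 16), (10, 11), (7, 14)].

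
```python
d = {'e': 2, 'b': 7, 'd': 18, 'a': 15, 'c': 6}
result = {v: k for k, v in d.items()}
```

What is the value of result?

Step 1: Invert dict (swap keys and values):
  'e': 2 -> 2: 'e'
  'b': 7 -> 7: 'b'
  'd': 18 -> 18: 'd'
  'a': 15 -> 15: 'a'
  'c': 6 -> 6: 'c'
Therefore result = {2: 'e', 7: 'b', 18: 'd', 15: 'a', 6: 'c'}.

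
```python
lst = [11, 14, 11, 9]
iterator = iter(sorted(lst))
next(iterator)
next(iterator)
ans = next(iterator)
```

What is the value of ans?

Step 1: sorted([11, 14, 11, 9]) = [9, 11, 11, 14].
Step 2: Create iterator and skip 2 elements.
Step 3: next() returns 11.
Therefore ans = 11.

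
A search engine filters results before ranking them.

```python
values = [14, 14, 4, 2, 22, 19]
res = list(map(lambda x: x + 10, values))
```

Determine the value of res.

Step 1: Apply lambda x: x + 10 to each element:
  14 -> 24
  14 -> 24
  4 -> 14
  2 -> 12
  22 -> 32
  19 -> 29
Therefore res = [24, 24, 14, 12, 32, 29].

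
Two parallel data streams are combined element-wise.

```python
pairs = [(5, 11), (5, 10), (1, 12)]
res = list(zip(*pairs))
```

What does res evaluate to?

Step 1: zip(*pairs) transposes: unzips [(5, 11), (5, 10), (1, 12)] into separate sequences.
Step 2: First elements: (5, 5, 1), second elements: (11, 10, 12).
Therefore res = [(5, 5, 1), (11, 10, 12)].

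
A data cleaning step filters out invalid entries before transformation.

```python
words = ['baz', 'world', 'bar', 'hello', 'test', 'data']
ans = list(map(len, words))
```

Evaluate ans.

Step 1: Map len() to each word:
  'baz' -> 3
  'world' -> 5
  'bar' -> 3
  'hello' -> 5
  'test' -> 4
  'data' -> 4
Therefore ans = [3, 5, 3, 5, 4, 4].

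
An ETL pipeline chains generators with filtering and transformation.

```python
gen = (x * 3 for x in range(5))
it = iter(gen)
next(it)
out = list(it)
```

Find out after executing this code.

Step 1: Generator produces [0, 3, 6, 9, 12].
Step 2: next(it) consumes first element (0).
Step 3: list(it) collects remaining: [3, 6, 9, 12].
Therefore out = [3, 6, 9, 12].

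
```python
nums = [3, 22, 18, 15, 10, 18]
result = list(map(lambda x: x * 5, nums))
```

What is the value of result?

Step 1: Apply lambda x: x * 5 to each element:
  3 -> 15
  22 -> 110
  18 -> 90
  15 -> 75
  10 -> 50
  18 -> 90
Therefore result = [15, 110, 90, 75, 50, 90].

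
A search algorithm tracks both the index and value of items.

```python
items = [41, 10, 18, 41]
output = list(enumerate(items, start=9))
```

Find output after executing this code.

Step 1: enumerate with start=9:
  (9, 41)
  (10, 10)
  (11, 18)
  (12, 41)
Therefore output = [(9, 41), (10, 10), (11, 18), (12, 41)].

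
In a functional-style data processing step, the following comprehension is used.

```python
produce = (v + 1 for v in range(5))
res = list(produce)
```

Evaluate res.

Step 1: For each v in range(5), compute v+1:
  v=0: 0+1 = 1
  v=1: 1+1 = 2
  v=2: 2+1 = 3
  v=3: 3+1 = 4
  v=4: 4+1 = 5
Therefore res = [1, 2, 3, 4, 5].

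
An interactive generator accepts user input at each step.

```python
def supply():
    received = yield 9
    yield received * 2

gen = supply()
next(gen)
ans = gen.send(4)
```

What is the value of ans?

Step 1: next(gen) advances to first yield, producing 9.
Step 2: send(4) resumes, received = 4.
Step 3: yield received * 2 = 4 * 2 = 8.
Therefore ans = 8.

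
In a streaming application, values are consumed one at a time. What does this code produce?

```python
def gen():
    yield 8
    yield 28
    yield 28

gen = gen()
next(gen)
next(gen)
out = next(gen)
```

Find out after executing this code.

Step 1: gen() creates a generator.
Step 2: next(gen) yields 8 (consumed and discarded).
Step 3: next(gen) yields 28 (consumed and discarded).
Step 4: next(gen) yields 28, assigned to out.
Therefore out = 28.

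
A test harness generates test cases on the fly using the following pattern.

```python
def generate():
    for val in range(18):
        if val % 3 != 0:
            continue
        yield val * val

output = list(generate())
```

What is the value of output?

Step 1: Only yield val**2 when val is divisible by 3:
  val=0: 0 % 3 == 0, yield 0**2 = 0
  val=3: 3 % 3 == 0, yield 3**2 = 9
  val=6: 6 % 3 == 0, yield 6**2 = 36
  val=9: 9 % 3 == 0, yield 9**2 = 81
  val=12: 12 % 3 == 0, yield 12**2 = 144
  val=15: 15 % 3 == 0, yield 15**2 = 225
Therefore output = [0, 9, 36, 81, 144, 225].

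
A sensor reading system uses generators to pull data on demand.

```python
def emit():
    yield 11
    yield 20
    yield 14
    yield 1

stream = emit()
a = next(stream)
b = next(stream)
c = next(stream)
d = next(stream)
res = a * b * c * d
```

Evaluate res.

Step 1: Create generator and consume all values:
  a = next(stream) = 11
  b = next(stream) = 20
  c = next(stream) = 14
  d = next(stream) = 1
Step 2: res = 11 * 20 * 14 * 1 = 3080.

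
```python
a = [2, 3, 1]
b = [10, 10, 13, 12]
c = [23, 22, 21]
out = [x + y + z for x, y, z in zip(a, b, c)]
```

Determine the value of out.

Step 1: zip three lists (truncates to shortest, len=3):
  2 + 10 + 23 = 35
  3 + 10 + 22 = 35
  1 + 13 + 21 = 35
Therefore out = [35, 35, 35].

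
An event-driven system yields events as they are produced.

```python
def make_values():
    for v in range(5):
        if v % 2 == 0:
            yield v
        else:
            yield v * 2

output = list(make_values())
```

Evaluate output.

Step 1: For each v in range(5), yield v if even, else v*2:
  v=0 (even): yield 0
  v=1 (odd): yield 1*2 = 2
  v=2 (even): yield 2
  v=3 (odd): yield 3*2 = 6
  v=4 (even): yield 4
Therefore output = [0, 2, 2, 6, 4].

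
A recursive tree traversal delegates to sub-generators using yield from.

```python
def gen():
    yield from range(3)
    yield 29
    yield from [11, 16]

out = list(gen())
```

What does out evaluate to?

Step 1: Trace yields in order:
  yield 0
  yield 1
  yield 2
  yield 29
  yield 11
  yield 16
Therefore out = [0, 1, 2, 29, 11, 16].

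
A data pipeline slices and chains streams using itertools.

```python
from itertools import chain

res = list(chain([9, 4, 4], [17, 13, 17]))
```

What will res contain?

Step 1: chain() concatenates iterables: [9, 4, 4] + [17, 13, 17].
Therefore res = [9, 4, 4, 17, 13, 17].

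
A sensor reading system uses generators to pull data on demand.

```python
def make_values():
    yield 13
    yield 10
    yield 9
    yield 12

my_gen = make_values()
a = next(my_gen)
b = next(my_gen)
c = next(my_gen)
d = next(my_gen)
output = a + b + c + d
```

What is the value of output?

Step 1: Create generator and consume all values:
  a = next(my_gen) = 13
  b = next(my_gen) = 10
  c = next(my_gen) = 9
  d = next(my_gen) = 12
Step 2: output = 13 + 10 + 9 + 12 = 44.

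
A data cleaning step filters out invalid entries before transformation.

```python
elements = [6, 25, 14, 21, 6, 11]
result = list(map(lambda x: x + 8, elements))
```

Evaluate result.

Step 1: Apply lambda x: x + 8 to each element:
  6 -> 14
  25 -> 33
  14 -> 22
  21 -> 29
  6 -> 14
  11 -> 19
Therefore result = [14, 33, 22, 29, 14, 19].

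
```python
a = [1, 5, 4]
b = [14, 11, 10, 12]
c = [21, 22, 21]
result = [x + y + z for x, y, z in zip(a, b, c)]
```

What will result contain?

Step 1: zip three lists (truncates to shortest, len=3):
  1 + 14 + 21 = 36
  5 + 11 + 22 = 38
  4 + 10 + 21 = 35
Therefore result = [36, 38, 35].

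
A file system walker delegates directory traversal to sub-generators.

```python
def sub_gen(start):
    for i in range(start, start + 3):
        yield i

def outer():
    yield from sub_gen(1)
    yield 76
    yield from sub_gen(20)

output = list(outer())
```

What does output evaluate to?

Step 1: outer() delegates to sub_gen(1):
  yield 1
  yield 2
  yield 3
Step 2: yield 76
Step 3: Delegates to sub_gen(20):
  yield 20
  yield 21
  yield 22
Therefore output = [1, 2, 3, 76, 20, 21, 22].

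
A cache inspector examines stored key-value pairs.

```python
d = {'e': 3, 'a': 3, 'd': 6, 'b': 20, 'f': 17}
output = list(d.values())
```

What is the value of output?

Step 1: d.values() returns the dictionary values in insertion order.
Therefore output = [3, 3, 6, 20, 17].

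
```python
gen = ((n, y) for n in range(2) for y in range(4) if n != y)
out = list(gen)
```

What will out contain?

Step 1: Nested generator over range(2) x range(4) where n != y:
  (0, 0): excluded (n == y)
  (0, 1): included
  (0, 2): included
  (0, 3): included
  (1, 0): included
  (1, 1): excluded (n == y)
  (1, 2): included
  (1, 3): included
Therefore out = [(0, 1), (0, 2), (0, 3), (1, 0), (1, 2), (1, 3)].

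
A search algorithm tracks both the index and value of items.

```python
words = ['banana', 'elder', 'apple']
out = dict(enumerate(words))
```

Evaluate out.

Step 1: enumerate pairs indices with words:
  0 -> 'banana'
  1 -> 'elder'
  2 -> 'apple'
Therefore out = {0: 'banana', 1: 'elder', 2: 'apple'}.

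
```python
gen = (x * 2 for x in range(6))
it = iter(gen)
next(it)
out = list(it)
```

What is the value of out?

Step 1: Generator produces [0, 2, 4, 6, 8, 10].
Step 2: next(it) consumes first element (0).
Step 3: list(it) collects remaining: [2, 4, 6, 8, 10].
Therefore out = [2, 4, 6, 8, 10].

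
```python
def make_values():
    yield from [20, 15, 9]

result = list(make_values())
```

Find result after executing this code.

Step 1: yield from delegates to the iterable, yielding each element.
Step 2: Collected values: [20, 15, 9].
Therefore result = [20, 15, 9].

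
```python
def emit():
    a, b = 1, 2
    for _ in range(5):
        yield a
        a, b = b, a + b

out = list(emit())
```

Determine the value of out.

Step 1: Fibonacci-like sequence starting with a=1, b=2:
  Iteration 1: yield a=1, then a,b = 2,3
  Iteration 2: yield a=2, then a,b = 3,5
  Iteration 3: yield a=3, then a,b = 5,8
  Iteration 4: yield a=5, then a,b = 8,13
  Iteration 5: yield a=8, then a,b = 13,21
Therefore out = [1, 2, 3, 5, 8].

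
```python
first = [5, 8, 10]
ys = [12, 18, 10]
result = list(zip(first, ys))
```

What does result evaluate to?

Step 1: zip pairs elements at same index:
  Index 0: (5, 12)
  Index 1: (8, 18)
  Index 2: (10, 10)
Therefore result = [(5, 12), (8, 18), (10, 10)].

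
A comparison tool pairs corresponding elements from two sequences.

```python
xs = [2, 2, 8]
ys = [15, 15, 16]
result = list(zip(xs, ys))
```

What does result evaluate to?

Step 1: zip pairs elements at same index:
  Index 0: (2, 15)
  Index 1: (2, 15)
  Index 2: (8, 16)
Therefore result = [(2, 15), (2, 15), (8, 16)].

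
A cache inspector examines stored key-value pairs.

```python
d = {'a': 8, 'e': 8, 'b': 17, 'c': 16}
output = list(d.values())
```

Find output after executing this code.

Step 1: d.values() returns the dictionary values in insertion order.
Therefore output = [8, 8, 17, 16].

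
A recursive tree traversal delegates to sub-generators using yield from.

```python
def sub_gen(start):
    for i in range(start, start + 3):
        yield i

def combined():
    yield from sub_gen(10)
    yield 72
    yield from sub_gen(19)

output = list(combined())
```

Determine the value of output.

Step 1: combined() delegates to sub_gen(10):
  yield 10
  yield 11
  yield 12
Step 2: yield 72
Step 3: Delegates to sub_gen(19):
  yield 19
  yield 20
  yield 21
Therefore output = [10, 11, 12, 72, 19, 20, 21].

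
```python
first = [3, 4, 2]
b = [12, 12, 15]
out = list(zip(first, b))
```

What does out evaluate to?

Step 1: zip pairs elements at same index:
  Index 0: (3, 12)
  Index 1: (4, 12)
  Index 2: (2, 15)
Therefore out = [(3, 12), (4, 12), (2, 15)].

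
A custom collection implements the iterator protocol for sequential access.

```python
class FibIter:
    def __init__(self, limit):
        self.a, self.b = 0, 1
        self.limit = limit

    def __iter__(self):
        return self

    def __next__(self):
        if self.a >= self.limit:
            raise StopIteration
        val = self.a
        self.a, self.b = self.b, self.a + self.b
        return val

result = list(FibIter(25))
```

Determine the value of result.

Step 1: Fibonacci-like sequence (a=0, b=1) until >= 25:
  Yield 0, then a,b = 1,1
  Yield 1, then a,b = 1,2
  Yield 1, then a,b = 2,3
  Yield 2, then a,b = 3,5
  Yield 3, then a,b = 5,8
  Yield 5, then a,b = 8,13
  Yield 8, then a,b = 13,21
  Yield 13, then a,b = 21,34
  Yield 21, then a,b = 34,55
Step 2: 34 >= 25, stop.
Therefore result = [0, 1, 1, 2, 3, 5, 8, 13, 21].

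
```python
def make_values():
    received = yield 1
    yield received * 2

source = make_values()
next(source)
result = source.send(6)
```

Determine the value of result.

Step 1: next(source) advances to first yield, producing 1.
Step 2: send(6) resumes, received = 6.
Step 3: yield received * 2 = 6 * 2 = 12.
Therefore result = 12.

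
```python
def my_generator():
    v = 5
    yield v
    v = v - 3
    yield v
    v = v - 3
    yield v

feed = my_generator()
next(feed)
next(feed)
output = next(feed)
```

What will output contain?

Step 1: Trace through generator execution:
  Yield 1: v starts at 5, yield 5
  Yield 2: v = 5 - 3 = 2, yield 2
  Yield 3: v = 2 - 3 = -1, yield -1
Step 2: First next() gets 5, second next() gets the second value, third next() yields -1.
Therefore output = -1.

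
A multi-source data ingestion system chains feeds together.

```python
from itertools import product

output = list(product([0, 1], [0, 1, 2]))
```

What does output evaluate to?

Step 1: product([0, 1], [0, 1, 2]) gives all pairs:
  (0, 0)
  (0, 1)
  (0, 2)
  (1, 0)
  (1, 1)
  (1, 2)
Therefore output = [(0, 0), (0, 1), (0, 2), (1, 0), (1, 1), (1, 2)].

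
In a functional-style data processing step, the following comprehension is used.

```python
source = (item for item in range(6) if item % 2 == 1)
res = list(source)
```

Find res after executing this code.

Step 1: Filter range(6) keeping only odd values:
  item=0: even, excluded
  item=1: odd, included
  item=2: even, excluded
  item=3: odd, included
  item=4: even, excluded
  item=5: odd, included
Therefore res = [1, 3, 5].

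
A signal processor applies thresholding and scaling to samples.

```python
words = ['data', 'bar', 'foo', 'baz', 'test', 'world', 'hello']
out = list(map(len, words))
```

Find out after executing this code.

Step 1: Map len() to each word:
  'data' -> 4
  'bar' -> 3
  'foo' -> 3
  'baz' -> 3
  'test' -> 4
  'world' -> 5
  'hello' -> 5
Therefore out = [4, 3, 3, 3, 4, 5, 5].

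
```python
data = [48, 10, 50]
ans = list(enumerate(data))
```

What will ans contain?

Step 1: enumerate pairs each element with its index:
  (0, 48)
  (1, 10)
  (2, 50)
Therefore ans = [(0, 48), (1, 10), (2, 50)].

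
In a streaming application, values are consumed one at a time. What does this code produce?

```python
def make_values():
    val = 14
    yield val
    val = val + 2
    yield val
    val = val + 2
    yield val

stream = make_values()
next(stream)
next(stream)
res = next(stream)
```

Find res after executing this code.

Step 1: Trace through generator execution:
  Yield 1: val starts at 14, yield 14
  Yield 2: val = 14 + 2 = 16, yield 16
  Yield 3: val = 16 + 2 = 18, yield 18
Step 2: First next() gets 14, second next() gets the second value, third next() yields 18.
Therefore res = 18.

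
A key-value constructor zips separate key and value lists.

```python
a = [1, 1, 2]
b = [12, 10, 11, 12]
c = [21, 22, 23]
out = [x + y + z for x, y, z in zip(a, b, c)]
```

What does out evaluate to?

Step 1: zip three lists (truncates to shortest, len=3):
  1 + 12 + 21 = 34
  1 + 10 + 22 = 33
  2 + 11 + 23 = 36
Therefore out = [34, 33, 36].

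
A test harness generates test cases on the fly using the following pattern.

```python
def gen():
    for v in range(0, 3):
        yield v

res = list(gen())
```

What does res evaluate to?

Step 1: The generator yields each value from range(0, 3).
Step 2: list() consumes all yields: [0, 1, 2].
Therefore res = [0, 1, 2].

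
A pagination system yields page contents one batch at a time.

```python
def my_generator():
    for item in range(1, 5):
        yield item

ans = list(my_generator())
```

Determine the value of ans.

Step 1: The generator yields each value from range(1, 5).
Step 2: list() consumes all yields: [1, 2, 3, 4].
Therefore ans = [1, 2, 3, 4].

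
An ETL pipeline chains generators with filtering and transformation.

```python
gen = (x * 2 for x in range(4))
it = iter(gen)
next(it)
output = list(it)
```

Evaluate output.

Step 1: Generator produces [0, 2, 4, 6].
Step 2: next(it) consumes first element (0).
Step 3: list(it) collects remaining: [2, 4, 6].
Therefore output = [2, 4, 6].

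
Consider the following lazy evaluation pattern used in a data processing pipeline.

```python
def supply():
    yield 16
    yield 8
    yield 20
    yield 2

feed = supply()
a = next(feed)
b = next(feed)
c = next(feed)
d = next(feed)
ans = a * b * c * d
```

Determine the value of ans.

Step 1: Create generator and consume all values:
  a = next(feed) = 16
  b = next(feed) = 8
  c = next(feed) = 20
  d = next(feed) = 2
Step 2: ans = 16 * 8 * 20 * 2 = 5120.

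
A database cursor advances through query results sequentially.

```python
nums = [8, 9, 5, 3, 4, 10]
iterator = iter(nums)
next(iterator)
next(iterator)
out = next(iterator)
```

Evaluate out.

Step 1: Create iterator over [8, 9, 5, 3, 4, 10].
Step 2: next() consumes 8.
Step 3: next() consumes 9.
Step 4: next() returns 5.
Therefore out = 5.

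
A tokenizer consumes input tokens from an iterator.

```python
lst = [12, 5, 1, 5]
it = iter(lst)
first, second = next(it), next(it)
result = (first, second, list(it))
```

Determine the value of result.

Step 1: Create iterator over [12, 5, 1, 5].
Step 2: first = 12, second = 5.
Step 3: Remaining elements: [1, 5].
Therefore result = (12, 5, [1, 5]).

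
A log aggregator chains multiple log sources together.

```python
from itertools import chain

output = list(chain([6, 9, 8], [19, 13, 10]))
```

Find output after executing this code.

Step 1: chain() concatenates iterables: [6, 9, 8] + [19, 13, 10].
Therefore output = [6, 9, 8, 19, 13, 10].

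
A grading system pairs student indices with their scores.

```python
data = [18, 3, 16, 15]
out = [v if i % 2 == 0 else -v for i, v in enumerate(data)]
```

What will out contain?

Step 1: For each (i, v), keep v if i is even, negate if odd:
  i=0 (even): keep 18
  i=1 (odd): negate to -3
  i=2 (even): keep 16
  i=3 (odd): negate to -15
Therefore out = [18, -3, 16, -15].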